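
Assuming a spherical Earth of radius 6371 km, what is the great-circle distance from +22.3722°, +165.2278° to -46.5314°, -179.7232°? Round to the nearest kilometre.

7810 km

Δλ = -179.7232 − 165.2278 = -344.9510°; wrapped into (−180°, 180°]: 15.0490°.
Δφ = -46.5314 − 22.3722 = -68.9036°.
a = sin²(Δφ/2) + cos φ₁ · cos φ₂ · sin²(Δλ/2) = 0.330940.
c = 2·atan2(√a, √(1−a)) = 1.22588 rad → d = 6371·c ≈ 7810.07 km.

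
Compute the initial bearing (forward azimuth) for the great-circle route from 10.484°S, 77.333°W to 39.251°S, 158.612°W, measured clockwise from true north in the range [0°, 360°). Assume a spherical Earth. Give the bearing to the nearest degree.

232°

Δλ = -158.612 − -77.333 = -81.279°.
θ = atan2( sin Δλ · cos φ₂ , cos φ₁ · sin φ₂ − sin φ₁ · cos φ₂ · cos Δλ )
  = atan2(-0.76543, -0.60079) = -128.129° → normalised to [0°, 360°): 231.871°.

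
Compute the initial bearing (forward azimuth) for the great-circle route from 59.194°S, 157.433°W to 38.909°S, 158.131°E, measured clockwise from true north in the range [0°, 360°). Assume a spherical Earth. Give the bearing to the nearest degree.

Δλ = 158.131 − -157.433 = 315.564°; wrapped into (−180°, 180°]: -44.436°.
θ = atan2( sin Δλ · cos φ₂ , cos φ₁ · sin φ₂ − sin φ₁ · cos φ₂ · cos Δλ )
  = atan2(-0.54479, 0.15556) = -74.063° → normalised to [0°, 360°): 285.937°.

286°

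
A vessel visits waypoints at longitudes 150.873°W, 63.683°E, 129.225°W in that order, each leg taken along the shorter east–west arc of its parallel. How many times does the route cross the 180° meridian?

Leg 1: -150.873° → +63.683°, shortest Δλ = -145.444° (west) — crosses 180°.
Leg 2: +63.683° → -129.225°, shortest Δλ = 167.092° (east) — crosses 180°.
Total crossings: 2.

2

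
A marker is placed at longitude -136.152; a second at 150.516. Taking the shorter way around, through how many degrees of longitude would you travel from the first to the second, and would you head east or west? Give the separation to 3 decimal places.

73.332° west

Raw difference: 150.516 − -136.152 = 286.668°.
Normalise into (−180°, 180°]: 286.668° − 360° = -73.332°.
Negative ⇒ the second point lies to the west; separation 73.332°.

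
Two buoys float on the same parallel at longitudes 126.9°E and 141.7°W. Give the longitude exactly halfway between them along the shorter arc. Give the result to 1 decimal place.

172.6°E

Signed shortest Δλ from +126.9° to -141.7° is +91.4°.
Midpoint longitude = +126.9° + (+91.4°)/2 = +126.9° + 45.7° = +172.6°.
(The naïve average (+126.9 + -141.7)/2 = -7.4° is on the wrong side of the globe.)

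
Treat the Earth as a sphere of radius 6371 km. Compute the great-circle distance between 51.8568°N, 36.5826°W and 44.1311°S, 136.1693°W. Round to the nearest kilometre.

14280 km

Δλ = -136.1693 − -36.5826 = -99.5867°.
Δφ = -44.1311 − 51.8568 = -95.9879°.
a = sin²(Δφ/2) + cos φ₁ · cos φ₂ · sin²(Δλ/2) = 0.810724.
c = 2·atan2(√a, √(1−a)) = 2.24139 rad → d = 6371·c ≈ 14279.87 km.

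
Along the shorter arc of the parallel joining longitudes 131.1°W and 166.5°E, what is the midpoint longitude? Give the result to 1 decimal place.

162.3°W

Signed shortest Δλ from -131.1° to +166.5° is -62.4°.
Midpoint longitude = -131.1° + (-62.4°)/2 = -131.1° − 31.2° = -162.3°.
(The naïve average (-131.1 + +166.5)/2 = 17.7° is on the wrong side of the globe.)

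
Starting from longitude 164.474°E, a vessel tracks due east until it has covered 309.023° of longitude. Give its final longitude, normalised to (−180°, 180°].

Start at +164.474°; shift +309.023° → +473.497°.
+473.497° lies outside (−180°, 180°]; subtract 360° → +113.497°.

113.497°E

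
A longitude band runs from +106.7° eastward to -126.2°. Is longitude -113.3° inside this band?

Band width going east from +106.7° to -126.2°: ((-126.2 − 106.7) mod 360) = 127.1°.
Offset of -113.3° east of the west edge: ((-113.3 − 106.7) mod 360) = 140.0°.
140.0° > 127.1° ⇒ outside.

No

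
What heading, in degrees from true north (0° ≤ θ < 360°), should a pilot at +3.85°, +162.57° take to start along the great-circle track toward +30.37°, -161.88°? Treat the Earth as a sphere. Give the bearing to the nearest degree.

Δλ = -161.88 − 162.57 = -324.45°; wrapped into (−180°, 180°]: 35.55°.
θ = atan2( sin Δλ · cos φ₂ , cos φ₁ · sin φ₂ − sin φ₁ · cos φ₂ · cos Δλ )
  = atan2(0.50163, 0.45731) = 47.646° → normalised to [0°, 360°): 47.646°.

48°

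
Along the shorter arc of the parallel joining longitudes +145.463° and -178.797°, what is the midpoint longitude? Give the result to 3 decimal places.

+163.333°

Signed shortest Δλ from +145.463° to -178.797° is +35.740°.
Midpoint longitude = +145.463° + (+35.740°)/2 = +145.463° + 17.870° = +163.333°.
(The naïve average (+145.463 + -178.797)/2 = -16.667° is on the wrong side of the globe.)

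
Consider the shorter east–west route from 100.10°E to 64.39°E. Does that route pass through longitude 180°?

Signed shortest Δλ = ((64.39 − 100.10 + 180) mod 360) − 180 = -35.71°.
Going west by 35.71° from +100.10° reaches +64.39° without touching 180°.

No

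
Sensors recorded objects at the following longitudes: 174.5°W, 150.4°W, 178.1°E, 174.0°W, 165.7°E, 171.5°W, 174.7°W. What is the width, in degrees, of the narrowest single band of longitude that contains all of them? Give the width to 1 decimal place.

43.9°

Sort the longitudes: -174.7°, -174.5°, -174.0°, -171.5°, -150.4°, +165.7°, +178.1°.
Eastward gaps between consecutive values (wrapping around): 0.2°, 0.5°, 2.5°, 21.1°, 316.1°, 12.4°, 7.2°.
Largest gap = 316.1° ⇒ minimal covering band is its complement: 360° − 316.1° = 43.9°.
Band runs from +165.7° eastward to -150.4°, crossing the antimeridian.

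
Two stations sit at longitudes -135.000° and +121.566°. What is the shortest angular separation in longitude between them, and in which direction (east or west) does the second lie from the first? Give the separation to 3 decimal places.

103.434° west

Raw difference: 121.566 − -135.000 = 256.566°.
Normalise into (−180°, 180°]: 256.566° − 360° = -103.434°.
Negative ⇒ the second point lies to the west; separation 103.434°.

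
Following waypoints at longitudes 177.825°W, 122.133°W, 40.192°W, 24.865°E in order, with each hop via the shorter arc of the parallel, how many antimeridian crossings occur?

0

Leg 1: -177.825° → -122.133°, shortest Δλ = 55.692° (east) — does not cross 180°.
Leg 2: -122.133° → -40.192°, shortest Δλ = 81.941° (east) — does not cross 180°.
Leg 3: -40.192° → +24.865°, shortest Δλ = 65.057° (east) — does not cross 180°.
Total crossings: 0.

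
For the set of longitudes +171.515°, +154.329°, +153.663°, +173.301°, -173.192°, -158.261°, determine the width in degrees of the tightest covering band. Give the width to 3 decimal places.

Sort the longitudes: -173.192°, -158.261°, +153.663°, +154.329°, +171.515°, +173.301°.
Eastward gaps between consecutive values (wrapping around): 14.931°, 311.924°, 0.666°, 17.186°, 1.786°, 13.507°.
Largest gap = 311.924° ⇒ minimal covering band is its complement: 360° − 311.924° = 48.076°.
Band runs from +153.663° eastward to -158.261°, crossing the antimeridian.

48.076°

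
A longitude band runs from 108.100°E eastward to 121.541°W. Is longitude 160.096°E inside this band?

Band width going east from +108.100° to -121.541°: ((-121.541 − 108.100) mod 360) = 130.359°.
Offset of +160.096° east of the west edge: ((160.096 − 108.100) mod 360) = 51.996°.
51.996° ≤ 130.359° ⇒ inside.

Yes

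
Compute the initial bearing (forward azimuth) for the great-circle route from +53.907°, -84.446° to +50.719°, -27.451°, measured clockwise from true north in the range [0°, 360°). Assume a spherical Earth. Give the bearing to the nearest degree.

72°

Δλ = -27.451 − -84.446 = 56.995°.
θ = atan2( sin Δλ · cos φ₂ , cos φ₁ · sin φ₂ − sin φ₁ · cos φ₂ · cos Δλ )
  = atan2(0.53095, 0.17731) = 71.533° → normalised to [0°, 360°): 71.533°.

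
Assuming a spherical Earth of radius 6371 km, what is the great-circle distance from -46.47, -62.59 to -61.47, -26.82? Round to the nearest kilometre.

2816 km

Δλ = -26.82 − -62.59 = 35.77°.
Δφ = -61.47 − -46.47 = -15.00°.
a = sin²(Δφ/2) + cos φ₁ · cos φ₂ · sin²(Δλ/2) = 0.048062.
c = 2·atan2(√a, √(1−a)) = 0.44205 rad → d = 6371·c ≈ 2816.32 km.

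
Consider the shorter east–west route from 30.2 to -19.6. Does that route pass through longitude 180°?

Signed shortest Δλ = ((-19.6 − 30.2 + 180) mod 360) − 180 = -49.8°.
Going west by 49.8° from +30.2° reaches -19.6° without touching 180°.

No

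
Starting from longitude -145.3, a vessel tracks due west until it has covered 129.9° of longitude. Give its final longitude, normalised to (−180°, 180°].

+84.8°

Start at -145.3°; shift −129.9° → -275.2°.
-275.2° lies outside (−180°, 180°]; add 360° → +84.8°.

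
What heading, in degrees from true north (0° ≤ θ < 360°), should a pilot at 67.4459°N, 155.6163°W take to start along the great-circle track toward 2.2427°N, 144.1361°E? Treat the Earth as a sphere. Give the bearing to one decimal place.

243.0°

Δλ = 144.1361 − -155.6163 = 299.7524°; wrapped into (−180°, 180°]: -60.2476°.
θ = atan2( sin Δλ · cos φ₂ , cos φ₁ · sin φ₂ − sin φ₁ · cos φ₂ · cos Δλ )
  = atan2(-0.86751, -0.44294) = -117.048° → normalised to [0°, 360°): 242.952°.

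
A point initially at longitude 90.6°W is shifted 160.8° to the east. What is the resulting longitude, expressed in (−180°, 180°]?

70.2°E

Start at -90.6°; shift +160.8° → +70.2°.
+70.2° already lies in (−180°, 180°].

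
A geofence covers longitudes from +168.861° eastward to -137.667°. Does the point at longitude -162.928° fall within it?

Band width going east from +168.861° to -137.667°: ((-137.667 − 168.861) mod 360) = 53.472°.
Offset of -162.928° east of the west edge: ((-162.928 − 168.861) mod 360) = 28.211°.
28.211° ≤ 53.472° ⇒ inside.

Yes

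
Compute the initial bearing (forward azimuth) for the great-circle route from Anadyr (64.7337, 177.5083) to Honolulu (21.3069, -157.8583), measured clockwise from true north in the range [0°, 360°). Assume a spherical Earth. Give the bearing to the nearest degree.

Δλ = -157.8583 − 177.5083 = -335.3666°; wrapped into (−180°, 180°]: 24.6334°.
θ = atan2( sin Δλ · cos φ₂ , cos φ₁ · sin φ₂ − sin φ₁ · cos φ₂ · cos Δλ )
  = atan2(0.38832, -0.61075) = 147.552° → normalised to [0°, 360°): 147.552°.

148°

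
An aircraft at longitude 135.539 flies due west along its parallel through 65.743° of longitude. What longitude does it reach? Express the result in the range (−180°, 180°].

+69.796°

Start at +135.539°; shift −65.743° → +69.796°.
+69.796° already lies in (−180°, 180°].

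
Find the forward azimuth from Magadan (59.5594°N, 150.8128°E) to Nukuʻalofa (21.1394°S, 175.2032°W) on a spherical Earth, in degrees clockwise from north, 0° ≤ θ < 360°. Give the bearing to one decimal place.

Δλ = -175.2032 − 150.8128 = -326.0160°; wrapped into (−180°, 180°]: 33.9840°.
θ = atan2( sin Δλ · cos φ₂ , cos φ₁ · sin φ₂ − sin φ₁ · cos φ₂ · cos Δλ )
  = atan2(0.52135, -0.84950) = 148.462° → normalised to [0°, 360°): 148.462°.

148.5°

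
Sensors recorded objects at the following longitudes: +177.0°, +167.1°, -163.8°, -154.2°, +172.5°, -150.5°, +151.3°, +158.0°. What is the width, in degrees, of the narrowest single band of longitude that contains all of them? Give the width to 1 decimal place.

58.2°

Sort the longitudes: -163.8°, -154.2°, -150.5°, +151.3°, +158.0°, +167.1°, +172.5°, +177.0°.
Eastward gaps between consecutive values (wrapping around): 9.6°, 3.7°, 301.8°, 6.7°, 9.1°, 5.4°, 4.5°, 19.2°.
Largest gap = 301.8° ⇒ minimal covering band is its complement: 360° − 301.8° = 58.2°.
Band runs from +151.3° eastward to -150.5°, crossing the antimeridian.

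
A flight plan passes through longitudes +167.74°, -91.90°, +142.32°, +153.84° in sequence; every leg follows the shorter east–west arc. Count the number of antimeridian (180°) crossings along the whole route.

2

Leg 1: +167.74° → -91.90°, shortest Δλ = 100.36° (east) — crosses 180°.
Leg 2: -91.90° → +142.32°, shortest Δλ = -125.78° (west) — crosses 180°.
Leg 3: +142.32° → +153.84°, shortest Δλ = 11.52° (east) — does not cross 180°.
Total crossings: 2.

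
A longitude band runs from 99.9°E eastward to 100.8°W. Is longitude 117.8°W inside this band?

Band width going east from +99.9° to -100.8°: ((-100.8 − 99.9) mod 360) = 159.3°.
Offset of -117.8° east of the west edge: ((-117.8 − 99.9) mod 360) = 142.3°.
142.3° ≤ 159.3° ⇒ inside.

Yes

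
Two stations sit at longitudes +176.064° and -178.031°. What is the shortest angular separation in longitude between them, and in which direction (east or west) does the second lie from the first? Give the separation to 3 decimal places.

Raw difference: -178.031 − 176.064 = -354.095°.
Normalise into (−180°, 180°]: -354.095° + 360° = 5.905°.
Positive ⇒ the second point lies to the east; separation 5.905°.

5.905° east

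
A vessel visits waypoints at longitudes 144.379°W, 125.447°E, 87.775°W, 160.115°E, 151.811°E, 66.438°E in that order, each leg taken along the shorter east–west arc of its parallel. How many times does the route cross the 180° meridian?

3

Leg 1: -144.379° → +125.447°, shortest Δλ = -90.174° (west) — crosses 180°.
Leg 2: +125.447° → -87.775°, shortest Δλ = 146.778° (east) — crosses 180°.
Leg 3: -87.775° → +160.115°, shortest Δλ = -112.11° (west) — crosses 180°.
Leg 4: +160.115° → +151.811°, shortest Δλ = -8.304° (west) — does not cross 180°.
Leg 5: +151.811° → +66.438°, shortest Δλ = -85.373° (west) — does not cross 180°.
Total crossings: 3.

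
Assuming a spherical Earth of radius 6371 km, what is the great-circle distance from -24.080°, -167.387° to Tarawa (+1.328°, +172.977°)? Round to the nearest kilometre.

3532 km

Δλ = 172.977 − -167.387 = 340.364°; wrapped into (−180°, 180°]: -19.636°.
Δφ = 1.328 − -24.080 = 25.408°.
a = sin²(Δφ/2) + cos φ₁ · cos φ₂ · sin²(Δλ/2) = 0.074902.
c = 2·atan2(√a, √(1−a)) = 0.55444 rad → d = 6371·c ≈ 3532.32 km.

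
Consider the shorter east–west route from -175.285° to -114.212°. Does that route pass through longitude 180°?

No

Signed shortest Δλ = ((-114.212 − -175.285 + 180) mod 360) − 180 = 61.073°.
Going east by 61.073° from -175.285° reaches -114.212° without touching 180°.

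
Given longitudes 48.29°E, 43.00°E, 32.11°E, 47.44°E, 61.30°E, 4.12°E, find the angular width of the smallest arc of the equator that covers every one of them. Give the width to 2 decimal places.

57.18°

Sort the longitudes: +4.12°, +32.11°, +43.00°, +47.44°, +48.29°, +61.30°.
Eastward gaps between consecutive values (wrapping around): 27.99°, 10.89°, 4.44°, 0.85°, 13.01°, 302.82°.
Largest gap = 302.82° ⇒ minimal covering band is its complement: 360° − 302.82° = 57.18°.
Band runs from +4.12° eastward to +61.30°.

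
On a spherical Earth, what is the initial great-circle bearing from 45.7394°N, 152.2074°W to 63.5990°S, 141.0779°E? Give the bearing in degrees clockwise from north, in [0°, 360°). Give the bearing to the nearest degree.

Δλ = 141.0779 − -152.2074 = 293.2853°; wrapped into (−180°, 180°]: -66.7147°.
θ = atan2( sin Δλ · cos φ₂ , cos φ₁ · sin φ₂ − sin φ₁ · cos φ₂ · cos Δλ )
  = atan2(-0.40843, -0.75102) = -151.461° → normalised to [0°, 360°): 208.539°.

209°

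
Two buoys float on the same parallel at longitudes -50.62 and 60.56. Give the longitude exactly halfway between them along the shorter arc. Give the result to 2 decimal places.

+4.97°

Signed shortest Δλ from -50.62° to +60.56° is +111.18°.
Midpoint longitude = -50.62° + (+111.18°)/2 = -50.62° + 55.59° = +4.97°.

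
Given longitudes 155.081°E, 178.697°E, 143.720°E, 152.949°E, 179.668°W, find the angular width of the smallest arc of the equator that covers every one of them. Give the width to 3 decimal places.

Sort the longitudes: -179.668°, +143.720°, +152.949°, +155.081°, +178.697°.
Eastward gaps between consecutive values (wrapping around): 323.388°, 9.229°, 2.132°, 23.616°, 1.635°.
Largest gap = 323.388° ⇒ minimal covering band is its complement: 360° − 323.388° = 36.612°.
Band runs from +143.720° eastward to -179.668°, crossing the antimeridian.

36.612°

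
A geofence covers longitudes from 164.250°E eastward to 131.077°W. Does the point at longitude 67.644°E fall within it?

No

Band width going east from +164.250° to -131.077°: ((-131.077 − 164.250) mod 360) = 64.673°.
Offset of +67.644° east of the west edge: ((67.644 − 164.250) mod 360) = 263.394°.
263.394° > 64.673° ⇒ outside.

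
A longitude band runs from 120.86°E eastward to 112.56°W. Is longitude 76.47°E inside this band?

No

Band width going east from +120.86° to -112.56°: ((-112.56 − 120.86) mod 360) = 126.58°.
Offset of +76.47° east of the west edge: ((76.47 − 120.86) mod 360) = 315.61°.
315.61° > 126.58° ⇒ outside.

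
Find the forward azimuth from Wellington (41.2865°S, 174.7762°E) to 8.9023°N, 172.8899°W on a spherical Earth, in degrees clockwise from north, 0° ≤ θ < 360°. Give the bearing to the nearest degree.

16°

Δλ = -172.8899 − 174.7762 = -347.6661°; wrapped into (−180°, 180°]: 12.3339°.
θ = atan2( sin Δλ · cos φ₂ , cos φ₁ · sin φ₂ − sin φ₁ · cos φ₂ · cos Δλ )
  = atan2(0.21104, 0.75311) = 15.654° → normalised to [0°, 360°): 15.654°.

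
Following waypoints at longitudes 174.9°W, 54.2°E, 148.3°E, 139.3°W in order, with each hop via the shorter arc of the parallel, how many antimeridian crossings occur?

Leg 1: -174.9° → +54.2°, shortest Δλ = -130.9° (west) — crosses 180°.
Leg 2: +54.2° → +148.3°, shortest Δλ = 94.1° (east) — does not cross 180°.
Leg 3: +148.3° → -139.3°, shortest Δλ = 72.4° (east) — crosses 180°.
Total crossings: 2.

2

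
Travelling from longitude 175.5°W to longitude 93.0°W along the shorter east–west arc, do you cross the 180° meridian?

No

Signed shortest Δλ = ((-93.0 − -175.5 + 180) mod 360) − 180 = 82.5°.
Going east by 82.5° from -175.5° reaches -93.0° without touching 180°.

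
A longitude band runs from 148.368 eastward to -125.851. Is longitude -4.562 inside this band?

Band width going east from +148.368° to -125.851°: ((-125.851 − 148.368) mod 360) = 85.781°.
Offset of -4.562° east of the west edge: ((-4.562 − 148.368) mod 360) = 207.070°.
207.070° > 85.781° ⇒ outside.

No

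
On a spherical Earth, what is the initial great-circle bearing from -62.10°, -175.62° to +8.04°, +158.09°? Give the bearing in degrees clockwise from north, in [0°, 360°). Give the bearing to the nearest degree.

Δλ = 158.09 − -175.62 = 333.71°; wrapped into (−180°, 180°]: -26.29°.
θ = atan2( sin Δλ · cos φ₂ , cos φ₁ · sin φ₂ − sin φ₁ · cos φ₂ · cos Δλ )
  = atan2(-0.43856, 0.85001) = -27.291° → normalised to [0°, 360°): 332.709°.

333°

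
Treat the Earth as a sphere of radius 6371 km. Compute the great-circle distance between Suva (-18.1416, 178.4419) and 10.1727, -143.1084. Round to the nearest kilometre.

Δλ = -143.1084 − 178.4419 = -321.5503°; wrapped into (−180°, 180°]: 38.4497°.
Δφ = 10.1727 − -18.1416 = 28.3143°.
a = sin²(Δφ/2) + cos φ₁ · cos φ₂ · sin²(Δλ/2) = 0.161234.
c = 2·atan2(√a, √(1−a)) = 0.82639 rad → d = 6371·c ≈ 5264.96 km.

5265 km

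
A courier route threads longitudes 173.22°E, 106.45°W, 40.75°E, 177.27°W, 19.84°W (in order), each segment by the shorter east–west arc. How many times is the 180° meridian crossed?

Leg 1: +173.22° → -106.45°, shortest Δλ = 80.33° (east) — crosses 180°.
Leg 2: -106.45° → +40.75°, shortest Δλ = 147.2° (east) — does not cross 180°.
Leg 3: +40.75° → -177.27°, shortest Δλ = 141.98° (east) — crosses 180°.
Leg 4: -177.27° → -19.84°, shortest Δλ = 157.43° (east) — does not cross 180°.
Total crossings: 2.

2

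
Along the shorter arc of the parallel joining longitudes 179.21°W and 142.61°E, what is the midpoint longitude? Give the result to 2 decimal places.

161.70°E

Signed shortest Δλ from -179.21° to +142.61° is -38.18°.
Midpoint longitude = -179.21° + (-38.18°)/2 = -179.21° − 19.09° = -198.30°.
Normalise into (−180°, 180°]: +161.70°.
(The naïve average (-179.21 + +142.61)/2 = -18.3° is on the wrong side of the globe.)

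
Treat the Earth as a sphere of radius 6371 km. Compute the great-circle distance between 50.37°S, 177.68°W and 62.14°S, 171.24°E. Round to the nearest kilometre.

1472 km

Δλ = 171.24 − -177.68 = 348.92°; wrapped into (−180°, 180°]: -11.08°.
Δφ = -62.14 − -50.37 = -11.77°.
a = sin²(Δφ/2) + cos φ₁ · cos φ₂ · sin²(Δλ/2) = 0.013291.
c = 2·atan2(√a, √(1−a)) = 0.23109 rad → d = 6371·c ≈ 1472.25 km.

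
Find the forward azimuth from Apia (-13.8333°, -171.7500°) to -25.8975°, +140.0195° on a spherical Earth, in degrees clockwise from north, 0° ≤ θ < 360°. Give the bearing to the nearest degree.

247°

Δλ = 140.0195 − -171.7500 = 311.7695°; wrapped into (−180°, 180°]: -48.2305°.
θ = atan2( sin Δλ · cos φ₂ , cos φ₁ · sin φ₂ − sin φ₁ · cos φ₂ · cos Δλ )
  = atan2(-0.67093, -0.28082) = -112.712° → normalised to [0°, 360°): 247.288°.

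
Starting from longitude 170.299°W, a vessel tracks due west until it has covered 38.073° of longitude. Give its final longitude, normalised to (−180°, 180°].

151.628°E

Start at -170.299°; shift −38.073° → -208.372°.
-208.372° lies outside (−180°, 180°]; add 360° → +151.628°.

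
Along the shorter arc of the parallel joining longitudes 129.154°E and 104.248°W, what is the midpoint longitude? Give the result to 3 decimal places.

167.547°W

Signed shortest Δλ from +129.154° to -104.248° is +126.598°.
Midpoint longitude = +129.154° + (+126.598°)/2 = +129.154° + 63.299° = +192.453°.
Normalise into (−180°, 180°]: -167.547°.
(The naïve average (+129.154 + -104.248)/2 = 12.453° is on the wrong side of the globe.)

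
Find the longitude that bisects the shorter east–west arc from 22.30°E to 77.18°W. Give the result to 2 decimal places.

27.44°W

Signed shortest Δλ from +22.30° to -77.18° is -99.48°.
Midpoint longitude = +22.30° + (-99.48°)/2 = +22.30° − 49.74° = -27.44°.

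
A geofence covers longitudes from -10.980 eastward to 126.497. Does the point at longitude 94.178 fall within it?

Yes

Band width going east from -10.980° to +126.497°: ((126.497 − -10.980) mod 360) = 137.477°.
Offset of +94.178° east of the west edge: ((94.178 − -10.980) mod 360) = 105.158°.
105.158° ≤ 137.477° ⇒ inside.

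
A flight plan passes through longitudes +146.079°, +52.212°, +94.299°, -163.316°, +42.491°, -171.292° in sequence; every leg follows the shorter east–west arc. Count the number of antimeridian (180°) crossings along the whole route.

3

Leg 1: +146.079° → +52.212°, shortest Δλ = -93.867° (west) — does not cross 180°.
Leg 2: +52.212° → +94.299°, shortest Δλ = 42.087° (east) — does not cross 180°.
Leg 3: +94.299° → -163.316°, shortest Δλ = 102.385° (east) — crosses 180°.
Leg 4: -163.316° → +42.491°, shortest Δλ = -154.193° (west) — crosses 180°.
Leg 5: +42.491° → -171.292°, shortest Δλ = 146.217° (east) — crosses 180°.
Total crossings: 3.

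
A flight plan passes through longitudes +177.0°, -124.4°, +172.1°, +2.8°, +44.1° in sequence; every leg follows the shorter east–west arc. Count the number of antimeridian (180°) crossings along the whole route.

2

Leg 1: +177.0° → -124.4°, shortest Δλ = 58.6° (east) — crosses 180°.
Leg 2: -124.4° → +172.1°, shortest Δλ = -63.5° (west) — crosses 180°.
Leg 3: +172.1° → +2.8°, shortest Δλ = -169.3° (west) — does not cross 180°.
Leg 4: +2.8° → +44.1°, shortest Δλ = 41.3° (east) — does not cross 180°.
Total crossings: 2.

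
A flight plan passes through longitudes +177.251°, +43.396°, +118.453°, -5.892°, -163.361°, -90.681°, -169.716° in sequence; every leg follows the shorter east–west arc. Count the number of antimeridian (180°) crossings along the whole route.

0

Leg 1: +177.251° → +43.396°, shortest Δλ = -133.855° (west) — does not cross 180°.
Leg 2: +43.396° → +118.453°, shortest Δλ = 75.057° (east) — does not cross 180°.
Leg 3: +118.453° → -5.892°, shortest Δλ = -124.345° (west) — does not cross 180°.
Leg 4: -5.892° → -163.361°, shortest Δλ = -157.469° (west) — does not cross 180°.
Leg 5: -163.361° → -90.681°, shortest Δλ = 72.68° (east) — does not cross 180°.
Leg 6: -90.681° → -169.716°, shortest Δλ = -79.035° (west) — does not cross 180°.
Total crossings: 0.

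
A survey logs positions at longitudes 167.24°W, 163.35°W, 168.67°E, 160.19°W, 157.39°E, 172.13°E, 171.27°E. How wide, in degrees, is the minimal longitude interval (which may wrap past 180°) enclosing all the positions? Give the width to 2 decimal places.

42.42°

Sort the longitudes: -167.24°, -163.35°, -160.19°, +157.39°, +168.67°, +171.27°, +172.13°.
Eastward gaps between consecutive values (wrapping around): 3.89°, 3.16°, 317.58°, 11.28°, 2.60°, 0.86°, 20.63°.
Largest gap = 317.58° ⇒ minimal covering band is its complement: 360° − 317.58° = 42.42°.
Band runs from +157.39° eastward to -160.19°, crossing the antimeridian.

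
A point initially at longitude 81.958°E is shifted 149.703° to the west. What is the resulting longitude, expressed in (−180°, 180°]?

Start at +81.958°; shift −149.703° → -67.745°.
-67.745° already lies in (−180°, 180°].

67.745°W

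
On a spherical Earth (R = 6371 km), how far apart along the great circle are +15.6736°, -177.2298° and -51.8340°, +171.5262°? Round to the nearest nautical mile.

4096 nmi

Δλ = 171.5262 − -177.2298 = 348.7560°; wrapped into (−180°, 180°]: -11.2440°.
Δφ = -51.8340 − 15.6736 = -67.5076°.
a = sin²(Δφ/2) + cos φ₁ · cos φ₂ · sin²(Δλ/2) = 0.314430.
c = 2·atan2(√a, √(1−a)) = 1.19056 rad → d = 6371·c ≈ 7585.05 km ≈ 4095.60 nmi.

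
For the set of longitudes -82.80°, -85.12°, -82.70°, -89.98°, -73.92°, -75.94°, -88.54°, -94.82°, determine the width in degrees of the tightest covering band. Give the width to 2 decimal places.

20.90°

Sort the longitudes: -94.82°, -89.98°, -88.54°, -85.12°, -82.80°, -82.70°, -75.94°, -73.92°.
Eastward gaps between consecutive values (wrapping around): 4.84°, 1.44°, 3.42°, 2.32°, 0.10°, 6.76°, 2.02°, 339.10°.
Largest gap = 339.10° ⇒ minimal covering band is its complement: 360° − 339.10° = 20.90°.
Band runs from -94.82° eastward to -73.92°.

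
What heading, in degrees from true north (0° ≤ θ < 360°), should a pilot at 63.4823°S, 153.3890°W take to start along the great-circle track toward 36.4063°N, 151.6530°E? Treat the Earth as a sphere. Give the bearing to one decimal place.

Δλ = 151.6530 − -153.3890 = 305.0420°; wrapped into (−180°, 180°]: -54.9580°.
θ = atan2( sin Δλ · cos φ₂ , cos φ₁ · sin φ₂ − sin φ₁ · cos φ₂ · cos Δλ )
  = atan2(-0.65894, 0.67848) = -44.163° → normalised to [0°, 360°): 315.837°.

315.8°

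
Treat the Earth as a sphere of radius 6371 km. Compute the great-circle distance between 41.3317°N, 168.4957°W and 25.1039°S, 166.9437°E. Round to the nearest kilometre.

Δλ = 166.9437 − -168.4957 = 335.4394°; wrapped into (−180°, 180°]: -24.5606°.
Δφ = -25.1039 − 41.3317 = -66.4356°.
a = sin²(Δφ/2) + cos φ₁ · cos φ₂ · sin²(Δλ/2) = 0.330871.
c = 2·atan2(√a, √(1−a)) = 1.22573 rad → d = 6371·c ≈ 7809.14 km.

7809 km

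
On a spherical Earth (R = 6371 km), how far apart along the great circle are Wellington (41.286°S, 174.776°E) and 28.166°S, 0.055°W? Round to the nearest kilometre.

Δλ = -0.055 − 174.776 = -174.831°.
Δφ = -28.166 − -41.286 = 13.120°.
a = sin²(Δφ/2) + cos φ₁ · cos φ₂ · sin²(Δλ/2) = 0.674149.
c = 2·atan2(√a, √(1−a)) = 1.92655 rad → d = 6371·c ≈ 12274.06 km.

12274 km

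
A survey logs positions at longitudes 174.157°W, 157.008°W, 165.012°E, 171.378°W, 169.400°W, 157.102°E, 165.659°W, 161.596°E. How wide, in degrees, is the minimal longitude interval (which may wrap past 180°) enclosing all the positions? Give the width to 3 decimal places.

Sort the longitudes: -174.157°, -171.378°, -169.400°, -165.659°, -157.008°, +157.102°, +161.596°, +165.012°.
Eastward gaps between consecutive values (wrapping around): 2.779°, 1.978°, 3.741°, 8.651°, 314.110°, 4.494°, 3.416°, 20.831°.
Largest gap = 314.110° ⇒ minimal covering band is its complement: 360° − 314.110° = 45.890°.
Band runs from +157.102° eastward to -157.008°, crossing the antimeridian.

45.890°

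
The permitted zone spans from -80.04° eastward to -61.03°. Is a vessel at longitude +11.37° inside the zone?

Band width going east from -80.04° to -61.03°: ((-61.03 − -80.04) mod 360) = 19.01°.
Offset of +11.37° east of the west edge: ((11.37 − -80.04) mod 360) = 91.41°.
91.41° > 19.01° ⇒ outside.

No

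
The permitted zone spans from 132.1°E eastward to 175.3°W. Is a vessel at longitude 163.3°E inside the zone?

Yes

Band width going east from +132.1° to -175.3°: ((-175.3 − 132.1) mod 360) = 52.6°.
Offset of +163.3° east of the west edge: ((163.3 − 132.1) mod 360) = 31.2°.
31.2° ≤ 52.6° ⇒ inside.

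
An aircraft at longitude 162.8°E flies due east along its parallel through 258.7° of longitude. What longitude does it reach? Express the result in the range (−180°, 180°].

61.5°E

Start at +162.8°; shift +258.7° → +421.5°.
+421.5° lies outside (−180°, 180°]; subtract 360° → +61.5°.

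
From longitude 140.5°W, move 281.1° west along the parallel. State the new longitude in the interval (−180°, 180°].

61.6°W

Start at -140.5°; shift −281.1° → -421.6°.
-421.6° lies outside (−180°, 180°]; add 360° → -61.6°.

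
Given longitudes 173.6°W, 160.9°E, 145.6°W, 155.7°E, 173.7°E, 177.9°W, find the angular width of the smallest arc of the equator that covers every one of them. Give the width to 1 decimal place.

Sort the longitudes: -177.9°, -173.6°, -145.6°, +155.7°, +160.9°, +173.7°.
Eastward gaps between consecutive values (wrapping around): 4.3°, 28.0°, 301.3°, 5.2°, 12.8°, 8.4°.
Largest gap = 301.3° ⇒ minimal covering band is its complement: 360° − 301.3° = 58.7°.
Band runs from +155.7° eastward to -145.6°, crossing the antimeridian.

58.7°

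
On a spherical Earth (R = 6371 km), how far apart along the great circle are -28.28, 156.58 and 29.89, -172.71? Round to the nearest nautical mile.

3911 nmi

Δλ = -172.71 − 156.58 = -329.29°; wrapped into (−180°, 180°]: 30.71°.
Δφ = 29.89 − -28.28 = 58.17°.
a = sin²(Δφ/2) + cos φ₁ · cos φ₂ · sin²(Δλ/2) = 0.289835.
c = 2·atan2(√a, √(1−a)) = 1.13699 rad → d = 6371·c ≈ 7243.75 km ≈ 3911.31 nmi.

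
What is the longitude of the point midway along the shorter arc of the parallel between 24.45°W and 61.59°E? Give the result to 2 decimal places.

Signed shortest Δλ from -24.45° to +61.59° is +86.04°.
Midpoint longitude = -24.45° + (+86.04°)/2 = -24.45° + 43.02° = +18.57°.

18.57°E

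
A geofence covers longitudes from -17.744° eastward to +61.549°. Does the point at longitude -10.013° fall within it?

Band width going east from -17.744° to +61.549°: ((61.549 − -17.744) mod 360) = 79.293°.
Offset of -10.013° east of the west edge: ((-10.013 − -17.744) mod 360) = 7.731°.
7.731° ≤ 79.293° ⇒ inside.

Yes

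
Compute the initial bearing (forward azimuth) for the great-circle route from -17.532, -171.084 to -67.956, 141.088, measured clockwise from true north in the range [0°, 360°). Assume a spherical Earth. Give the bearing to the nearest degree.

199°

Δλ = 141.088 − -171.084 = 312.172°; wrapped into (−180°, 180°]: -47.828°.
θ = atan2( sin Δλ · cos φ₂ , cos φ₁ · sin φ₂ − sin φ₁ · cos φ₂ · cos Δλ )
  = atan2(-0.27816, -0.80794) = -161.002° → normalised to [0°, 360°): 198.998°.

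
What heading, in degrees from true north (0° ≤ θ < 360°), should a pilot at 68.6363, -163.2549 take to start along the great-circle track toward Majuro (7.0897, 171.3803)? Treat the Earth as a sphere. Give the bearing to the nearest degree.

208°

Δλ = 171.3803 − -163.2549 = 334.6352°; wrapped into (−180°, 180°]: -25.3648°.
θ = atan2( sin Δλ · cos φ₂ , cos φ₁ · sin φ₂ − sin φ₁ · cos φ₂ · cos Δλ )
  = atan2(-0.42510, -0.79011) = -151.718° → normalised to [0°, 360°): 208.282°.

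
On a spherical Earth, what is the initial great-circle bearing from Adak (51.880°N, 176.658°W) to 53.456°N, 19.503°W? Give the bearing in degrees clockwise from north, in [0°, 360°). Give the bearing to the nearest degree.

14°

Δλ = -19.503 − -176.658 = 157.155°.
θ = atan2( sin Δλ · cos φ₂ , cos φ₁ · sin φ₂ − sin φ₁ · cos φ₂ · cos Δλ )
  = atan2(0.23117, 0.92765) = 13.993° → normalised to [0°, 360°): 13.993°.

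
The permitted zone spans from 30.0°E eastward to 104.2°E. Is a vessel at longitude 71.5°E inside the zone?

Yes

Band width going east from +30.0° to +104.2°: ((104.2 − 30.0) mod 360) = 74.2°.
Offset of +71.5° east of the west edge: ((71.5 − 30.0) mod 360) = 41.5°.
41.5° ≤ 74.2° ⇒ inside.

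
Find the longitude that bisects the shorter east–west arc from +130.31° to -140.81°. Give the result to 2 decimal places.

+174.75°

Signed shortest Δλ from +130.31° to -140.81° is +88.88°.
Midpoint longitude = +130.31° + (+88.88°)/2 = +130.31° + 44.44° = +174.75°.
(The naïve average (+130.31 + -140.81)/2 = -5.25° is on the wrong side of the globe.)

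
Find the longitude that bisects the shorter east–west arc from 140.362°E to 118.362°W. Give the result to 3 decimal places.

Signed shortest Δλ from +140.362° to -118.362° is +101.276°.
Midpoint longitude = +140.362° + (+101.276°)/2 = +140.362° + 50.638° = +191.000°.
Normalise into (−180°, 180°]: -169.000°.
(The naïve average (+140.362 + -118.362)/2 = 11.0° is on the wrong side of the globe.)

169.000°W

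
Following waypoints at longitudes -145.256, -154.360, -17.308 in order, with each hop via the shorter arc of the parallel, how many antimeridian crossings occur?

0

Leg 1: -145.256° → -154.360°, shortest Δλ = -9.104° (west) — does not cross 180°.
Leg 2: -154.360° → -17.308°, shortest Δλ = 137.052° (east) — does not cross 180°.
Total crossings: 0.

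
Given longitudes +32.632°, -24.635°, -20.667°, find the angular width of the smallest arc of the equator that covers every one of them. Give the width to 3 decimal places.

57.267°

Sort the longitudes: -24.635°, -20.667°, +32.632°.
Eastward gaps between consecutive values (wrapping around): 3.968°, 53.299°, 302.733°.
Largest gap = 302.733° ⇒ minimal covering band is its complement: 360° − 302.733° = 57.267°.
Band runs from -24.635° eastward to +32.632°.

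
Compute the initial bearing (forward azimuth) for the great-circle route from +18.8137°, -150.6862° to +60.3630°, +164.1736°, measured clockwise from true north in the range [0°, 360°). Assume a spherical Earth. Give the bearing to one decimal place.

Δλ = 164.1736 − -150.6862 = 314.8598°; wrapped into (−180°, 180°]: -45.1402°.
θ = atan2( sin Δλ · cos φ₂ , cos φ₁ · sin φ₂ − sin φ₁ · cos φ₂ · cos Δλ )
  = atan2(-0.35052, 0.71025) = -26.267° → normalised to [0°, 360°): 333.733°.

333.7°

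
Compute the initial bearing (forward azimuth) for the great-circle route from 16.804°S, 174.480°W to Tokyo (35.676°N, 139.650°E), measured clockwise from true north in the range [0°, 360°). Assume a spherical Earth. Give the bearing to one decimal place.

321.1°

Δλ = 139.650 − -174.480 = 314.130°; wrapped into (−180°, 180°]: -45.870°.
θ = atan2( sin Δλ · cos φ₂ , cos φ₁ · sin φ₂ − sin φ₁ · cos φ₂ · cos Δλ )
  = atan2(-0.58306, 0.72182) = -38.930° → normalised to [0°, 360°): 321.070°.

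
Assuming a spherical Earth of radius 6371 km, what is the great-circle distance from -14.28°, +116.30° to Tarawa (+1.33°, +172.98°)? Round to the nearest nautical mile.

3496 nmi

Δλ = 172.98 − 116.30 = 56.68°.
Δφ = 1.33 − -14.28 = 15.61°.
a = sin²(Δφ/2) + cos φ₁ · cos φ₂ · sin²(Δλ/2) = 0.236763.
c = 2·atan2(√a, √(1−a)) = 1.01635 rad → d = 6371·c ≈ 6475.16 km ≈ 3496.31 nmi.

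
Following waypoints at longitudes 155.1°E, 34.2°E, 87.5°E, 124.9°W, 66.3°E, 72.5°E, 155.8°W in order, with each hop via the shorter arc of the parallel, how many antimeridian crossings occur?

Leg 1: +155.1° → +34.2°, shortest Δλ = -120.9° (west) — does not cross 180°.
Leg 2: +34.2° → +87.5°, shortest Δλ = 53.3° (east) — does not cross 180°.
Leg 3: +87.5° → -124.9°, shortest Δλ = 147.6° (east) — crosses 180°.
Leg 4: -124.9° → +66.3°, shortest Δλ = -168.8° (west) — crosses 180°.
Leg 5: +66.3° → +72.5°, shortest Δλ = 6.2° (east) — does not cross 180°.
Leg 6: +72.5° → -155.8°, shortest Δλ = 131.7° (east) — crosses 180°.
Total crossings: 3.

3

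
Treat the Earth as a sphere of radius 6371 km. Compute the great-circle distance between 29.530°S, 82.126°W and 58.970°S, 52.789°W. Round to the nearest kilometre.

Δλ = -52.789 − -82.126 = 29.337°.
Δφ = -58.970 − -29.530 = -29.440°.
a = sin²(Δφ/2) + cos φ₁ · cos φ₂ · sin²(Δλ/2) = 0.093325.
c = 2·atan2(√a, √(1−a)) = 0.62091 rad → d = 6371·c ≈ 3955.82 km.

3956 km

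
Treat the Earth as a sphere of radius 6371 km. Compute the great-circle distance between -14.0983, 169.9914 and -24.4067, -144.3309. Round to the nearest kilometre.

4907 km

Δλ = -144.3309 − 169.9914 = -314.3223°; wrapped into (−180°, 180°]: 45.6777°.
Δφ = -24.4067 − -14.0983 = -10.3084°.
a = sin²(Δφ/2) + cos φ₁ · cos φ₂ · sin²(Δλ/2) = 0.141128.
c = 2·atan2(√a, √(1−a)) = 0.77024 rad → d = 6371·c ≈ 4907.20 km.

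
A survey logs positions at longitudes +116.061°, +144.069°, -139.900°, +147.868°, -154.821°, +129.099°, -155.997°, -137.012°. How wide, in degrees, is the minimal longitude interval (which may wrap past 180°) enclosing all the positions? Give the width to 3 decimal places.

Sort the longitudes: -155.997°, -154.821°, -139.900°, -137.012°, +116.061°, +129.099°, +144.069°, +147.868°.
Eastward gaps between consecutive values (wrapping around): 1.176°, 14.921°, 2.888°, 253.073°, 13.038°, 14.970°, 3.799°, 56.135°.
Largest gap = 253.073° ⇒ minimal covering band is its complement: 360° − 253.073° = 106.927°.
Band runs from +116.061° eastward to -137.012°, crossing the antimeridian.

106.927°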